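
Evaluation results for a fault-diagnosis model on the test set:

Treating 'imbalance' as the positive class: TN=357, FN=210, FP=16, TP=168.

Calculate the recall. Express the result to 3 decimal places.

0.444

Recall = TP/(TP+FN) = 168/(168+210) = 168/378 = 0.444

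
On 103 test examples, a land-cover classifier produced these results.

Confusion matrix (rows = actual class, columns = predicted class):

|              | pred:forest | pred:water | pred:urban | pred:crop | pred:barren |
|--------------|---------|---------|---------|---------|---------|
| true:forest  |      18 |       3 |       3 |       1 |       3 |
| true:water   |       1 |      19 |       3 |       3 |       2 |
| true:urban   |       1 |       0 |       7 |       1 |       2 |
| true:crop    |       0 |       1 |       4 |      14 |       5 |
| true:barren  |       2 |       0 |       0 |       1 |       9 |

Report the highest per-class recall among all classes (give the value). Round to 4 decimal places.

Per-class recall (TP/(TP+FN)):
  forest: TP=18, FN=3+3+1+3=10 → 18/28 = 0.64286
  water: TP=19, FN=1+3+3+2=9 → 19/28 = 0.67857
  urban: TP=7, FN=1+0+1+2=4 → 7/11 = 0.63636
  crop: TP=14, FN=0+1+4+5=10 → 14/24 = 0.58333
  barren: TP=9, FN=2+0+0+1=3 → 9/12 = 0.75000
Highest is class 'barren' with recall = 0.7500.

0.7500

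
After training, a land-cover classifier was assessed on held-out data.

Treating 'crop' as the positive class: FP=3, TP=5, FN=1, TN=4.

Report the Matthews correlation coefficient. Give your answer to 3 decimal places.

0.415

MCC = (TP·TN − FP·FN) / √((TP+FP)(TP+FN)(TN+FP)(TN+FN))
Numerator = 5·4 − 3·1 = 17
Denominator = √(8·6·7·5) = √1680 = 40.9878
MCC = 17 / 40.9878 = 0.415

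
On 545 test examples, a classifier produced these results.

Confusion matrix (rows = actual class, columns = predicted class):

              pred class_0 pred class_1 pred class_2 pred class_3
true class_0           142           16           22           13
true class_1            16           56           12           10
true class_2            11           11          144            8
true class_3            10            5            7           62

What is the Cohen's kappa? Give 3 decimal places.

Observed agreement pₒ = trace/N = 404/545 = 0.7413
Expected agreement pₑ = Σ (rowᵢ·colᵢ)/N² = (193·179 + 94·88 + 174·185 + 84·93)/545² = 0.2788
κ = (pₒ − pₑ)/(1 − pₑ) = (0.7413 − 0.2788)/(1 − 0.2788) = 0.641

0.641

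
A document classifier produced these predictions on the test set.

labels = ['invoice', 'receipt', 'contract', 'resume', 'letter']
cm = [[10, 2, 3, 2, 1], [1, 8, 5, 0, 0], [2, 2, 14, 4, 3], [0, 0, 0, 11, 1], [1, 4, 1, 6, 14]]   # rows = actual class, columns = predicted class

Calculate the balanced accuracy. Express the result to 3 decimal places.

0.628

Balanced accuracy = mean of per-class recall.
  invoice: recall = 10/18 = 0.5556
  receipt: recall = 8/14 = 0.5714
  contract: recall = 14/25 = 0.5600
  resume: recall = 11/12 = 0.9167
  letter: recall = 14/26 = 0.5385
Mean = (0.5556 + 0.5714 + 0.5600 + 0.9167 + 0.5385) / 5 = 0.628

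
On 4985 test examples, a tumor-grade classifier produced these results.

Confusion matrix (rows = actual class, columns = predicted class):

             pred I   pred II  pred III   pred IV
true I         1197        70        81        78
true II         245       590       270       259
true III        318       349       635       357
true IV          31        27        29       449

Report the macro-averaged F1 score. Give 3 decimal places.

0.561

Per-class F1 score (2·TP/(2·TP+FP+FN)):
  I: TP=1197, FP=245+318+31=594, FN=70+81+78=229 → 2394/3217 = 0.7442
  II: TP=590, FP=70+349+27=446, FN=245+270+259=774 → 1180/2400 = 0.4917
  III: TP=635, FP=81+270+29=380, FN=318+349+357=1024 → 1270/2674 = 0.4749
  IV: TP=449, FP=78+259+357=694, FN=31+27+29=87 → 898/1679 = 0.5348
Macro-F1 score = mean = (0.7442 + 0.4917 + 0.4749 + 0.5348) / 4 = 0.561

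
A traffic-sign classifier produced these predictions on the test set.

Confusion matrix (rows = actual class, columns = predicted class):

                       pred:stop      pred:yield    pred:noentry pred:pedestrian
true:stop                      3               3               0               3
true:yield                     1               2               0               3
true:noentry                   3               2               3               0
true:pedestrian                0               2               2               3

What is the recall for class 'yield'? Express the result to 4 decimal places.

0.3333

Take TP from the diagonal, FP from the rest of the 'yield' prediction marginal, FN from the rest of the 'yield' actual marginal.
recall = TP/(TP+FN).
yield: TP=2, FN=1+0+3=4 → 2/6 = 0.33333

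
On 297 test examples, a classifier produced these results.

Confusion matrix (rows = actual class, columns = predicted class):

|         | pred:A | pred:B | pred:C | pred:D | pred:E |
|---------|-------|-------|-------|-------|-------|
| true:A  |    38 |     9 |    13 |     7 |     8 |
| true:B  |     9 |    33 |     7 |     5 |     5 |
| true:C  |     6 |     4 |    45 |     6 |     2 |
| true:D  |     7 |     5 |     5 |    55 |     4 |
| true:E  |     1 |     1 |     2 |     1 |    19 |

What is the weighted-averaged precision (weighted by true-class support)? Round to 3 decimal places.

Per-class precision (TP/(TP+FP)):
  A: TP=38, FP=9+6+7+1=23 → 38/61 = 0.6230
  B: TP=33, FP=9+4+5+1=19 → 33/52 = 0.6346
  C: TP=45, FP=13+7+5+2=27 → 45/72 = 0.6250
  D: TP=55, FP=7+5+6+1=19 → 55/74 = 0.7432
  E: TP=19, FP=8+5+2+4=19 → 19/38 = 0.5000
Weighted-precision = Σ (supportᵢ/N)·precisionᵢ with N=297: (75/297)·0.6230 + (59/297)·0.6346 + (63/297)·0.6250 + (76/297)·0.7432 + (24/297)·0.5000 = 0.647

0.647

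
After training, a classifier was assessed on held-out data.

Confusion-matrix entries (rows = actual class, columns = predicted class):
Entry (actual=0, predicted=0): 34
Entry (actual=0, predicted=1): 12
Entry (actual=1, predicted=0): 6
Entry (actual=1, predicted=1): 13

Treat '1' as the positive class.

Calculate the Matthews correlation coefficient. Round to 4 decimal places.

0.3958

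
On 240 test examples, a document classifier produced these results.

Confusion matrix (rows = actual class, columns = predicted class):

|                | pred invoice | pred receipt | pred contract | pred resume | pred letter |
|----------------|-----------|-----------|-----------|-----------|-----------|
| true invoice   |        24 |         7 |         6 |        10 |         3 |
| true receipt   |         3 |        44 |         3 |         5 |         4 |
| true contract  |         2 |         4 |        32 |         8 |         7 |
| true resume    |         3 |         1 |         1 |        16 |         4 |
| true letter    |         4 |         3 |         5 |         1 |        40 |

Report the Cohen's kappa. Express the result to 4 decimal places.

Observed agreement pₒ = trace/N = 156/240 = 0.65000
Expected agreement pₑ = Σ (rowᵢ·colᵢ)/N² = (50·36 + 59·59 + 53·47 + 25·40 + 53·58)/240² = 0.20566
κ = (pₒ − pₑ)/(1 − pₑ) = (0.65000 − 0.20566)/(1 − 0.20566) = 0.5594

0.5594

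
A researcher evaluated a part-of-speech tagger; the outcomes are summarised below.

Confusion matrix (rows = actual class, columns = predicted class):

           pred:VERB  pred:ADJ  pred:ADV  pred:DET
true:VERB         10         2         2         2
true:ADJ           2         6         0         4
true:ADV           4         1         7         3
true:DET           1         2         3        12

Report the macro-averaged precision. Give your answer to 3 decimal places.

0.572

Per-class precision (TP/(TP+FP)):
  VERB: TP=10, FP=2+4+1=7 → 10/17 = 0.5882
  ADJ: TP=6, FP=2+1+2=5 → 6/11 = 0.5455
  ADV: TP=7, FP=2+0+3=5 → 7/12 = 0.5833
  DET: TP=12, FP=2+4+3=9 → 12/21 = 0.5714
Macro-precision = mean = (0.5882 + 0.5455 + 0.5833 + 0.5714) / 4 = 0.572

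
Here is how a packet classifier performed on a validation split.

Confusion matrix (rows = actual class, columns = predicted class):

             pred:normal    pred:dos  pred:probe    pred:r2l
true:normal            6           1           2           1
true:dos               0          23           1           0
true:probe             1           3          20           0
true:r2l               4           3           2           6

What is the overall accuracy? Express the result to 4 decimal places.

Accuracy = trace / total = (6+23+20+6=55) / 73 = 55/73 = 0.7534

0.7534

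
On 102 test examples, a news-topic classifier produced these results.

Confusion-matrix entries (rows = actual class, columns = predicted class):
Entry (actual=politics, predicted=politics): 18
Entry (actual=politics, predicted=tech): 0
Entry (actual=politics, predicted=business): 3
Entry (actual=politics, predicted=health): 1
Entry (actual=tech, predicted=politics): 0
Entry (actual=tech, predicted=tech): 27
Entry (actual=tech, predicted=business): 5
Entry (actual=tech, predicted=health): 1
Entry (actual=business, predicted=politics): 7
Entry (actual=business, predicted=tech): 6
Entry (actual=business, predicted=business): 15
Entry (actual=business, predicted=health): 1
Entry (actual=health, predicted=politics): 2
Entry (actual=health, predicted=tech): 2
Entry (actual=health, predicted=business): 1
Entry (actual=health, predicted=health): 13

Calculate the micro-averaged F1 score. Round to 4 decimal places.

Micro-averaging pools counts across classes: ΣTP=73, ΣFP=29, ΣFN=29.
Micro-F1 score = 2·TP/(2·TP+FP+FN) on pooled counts = 0.7157 (equals overall accuracy in single-label multiclass).

0.7157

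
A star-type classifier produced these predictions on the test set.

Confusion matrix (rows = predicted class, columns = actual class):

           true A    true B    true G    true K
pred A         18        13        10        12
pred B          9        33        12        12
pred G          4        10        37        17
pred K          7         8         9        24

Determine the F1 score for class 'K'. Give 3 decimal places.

0.425

One-vs-rest for 'K': TP = diagonal; FP = other classes predicted 'K'; FN = 'K' predicted as other.
F1 score = 2·TP/(2·TP+FP+FN).
K: TP=24, FP=7+8+9=24, FN=12+12+17=41 → 48/113 = 0.4248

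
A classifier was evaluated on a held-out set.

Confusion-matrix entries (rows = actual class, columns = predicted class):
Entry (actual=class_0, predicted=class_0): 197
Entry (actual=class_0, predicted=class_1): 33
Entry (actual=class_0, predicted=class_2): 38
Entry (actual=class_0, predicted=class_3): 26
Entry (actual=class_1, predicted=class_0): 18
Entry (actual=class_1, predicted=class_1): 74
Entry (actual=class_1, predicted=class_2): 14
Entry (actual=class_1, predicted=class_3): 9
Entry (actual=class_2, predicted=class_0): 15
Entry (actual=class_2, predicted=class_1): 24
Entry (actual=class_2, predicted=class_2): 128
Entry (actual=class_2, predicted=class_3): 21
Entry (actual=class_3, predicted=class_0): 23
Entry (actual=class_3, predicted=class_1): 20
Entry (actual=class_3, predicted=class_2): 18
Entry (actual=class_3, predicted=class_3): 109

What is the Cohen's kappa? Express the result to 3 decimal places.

Observed agreement pₒ = trace/N = 508/767 = 0.6623
Expected agreement pₑ = Σ (rowᵢ·colᵢ)/N² = (294·253 + 115·151 + 188·198 + 170·165)/767² = 0.2669
κ = (pₒ − pₑ)/(1 − pₑ) = (0.6623 − 0.2669)/(1 − 0.2669) = 0.539

0.539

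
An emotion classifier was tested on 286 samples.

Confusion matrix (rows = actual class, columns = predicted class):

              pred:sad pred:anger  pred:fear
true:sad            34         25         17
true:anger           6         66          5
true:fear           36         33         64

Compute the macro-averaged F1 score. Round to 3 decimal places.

0.563

Per-class F1 score (2·TP/(2·TP+FP+FN)):
  sad: TP=34, FP=6+36=42, FN=25+17=42 → 68/152 = 0.4474
  anger: TP=66, FP=25+33=58, FN=6+5=11 → 132/201 = 0.6567
  fear: TP=64, FP=17+5=22, FN=36+33=69 → 128/219 = 0.5845
Macro-F1 score = mean = (0.4474 + 0.6567 + 0.5845) / 3 = 0.563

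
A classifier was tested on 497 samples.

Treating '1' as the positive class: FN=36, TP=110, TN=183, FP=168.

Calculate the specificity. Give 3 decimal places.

Specificity = TN/(TN+FP) = 183/(183+168) = 0.521

0.521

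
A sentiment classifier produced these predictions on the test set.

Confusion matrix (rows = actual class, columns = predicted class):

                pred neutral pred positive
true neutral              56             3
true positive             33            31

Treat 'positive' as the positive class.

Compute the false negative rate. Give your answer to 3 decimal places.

0.516

FNR = FN/(FN+TP) = 33/(33+31) = 0.516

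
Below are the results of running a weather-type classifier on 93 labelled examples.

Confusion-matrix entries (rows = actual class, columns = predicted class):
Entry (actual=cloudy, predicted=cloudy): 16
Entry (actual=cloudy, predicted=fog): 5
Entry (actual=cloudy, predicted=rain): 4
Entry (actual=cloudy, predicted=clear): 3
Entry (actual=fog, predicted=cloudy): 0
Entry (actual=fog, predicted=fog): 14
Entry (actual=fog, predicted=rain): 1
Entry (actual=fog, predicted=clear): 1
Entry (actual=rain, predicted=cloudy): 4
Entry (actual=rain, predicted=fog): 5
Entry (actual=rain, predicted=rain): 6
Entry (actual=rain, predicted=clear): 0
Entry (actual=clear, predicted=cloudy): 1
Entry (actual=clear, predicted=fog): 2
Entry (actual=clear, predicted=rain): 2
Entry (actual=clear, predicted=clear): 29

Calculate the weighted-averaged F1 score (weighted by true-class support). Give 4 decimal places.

0.6969

Per-class F1 score (2·TP/(2·TP+FP+FN)):
  cloudy: TP=16, FP=0+4+1=5, FN=5+4+3=12 → 32/49 = 0.65306
  fog: TP=14, FP=5+5+2=12, FN=0+1+1=2 → 28/42 = 0.66667
  rain: TP=6, FP=4+1+2=7, FN=4+5+0=9 → 12/28 = 0.42857
  clear: TP=29, FP=3+1+0=4, FN=1+2+2=5 → 58/67 = 0.86567
Weighted-F1 score = Σ (supportᵢ/N)·F1 scoreᵢ with N=93: (28/93)·0.65306 + (16/93)·0.66667 + (15/93)·0.42857 + (34/93)·0.86567 = 0.6969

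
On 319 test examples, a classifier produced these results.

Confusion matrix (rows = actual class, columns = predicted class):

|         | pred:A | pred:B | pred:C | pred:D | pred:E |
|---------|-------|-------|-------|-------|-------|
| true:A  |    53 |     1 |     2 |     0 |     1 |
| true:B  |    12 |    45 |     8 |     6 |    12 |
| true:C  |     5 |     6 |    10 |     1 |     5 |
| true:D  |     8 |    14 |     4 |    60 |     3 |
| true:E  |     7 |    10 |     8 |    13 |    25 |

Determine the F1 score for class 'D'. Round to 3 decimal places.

0.710

Treat 'D' as positive and all other classes as negative.
F1 score = 2·TP/(2·TP+FP+FN).
D: TP=60, FP=0+6+1+13=20, FN=8+14+4+3=29 → 120/169 = 0.7101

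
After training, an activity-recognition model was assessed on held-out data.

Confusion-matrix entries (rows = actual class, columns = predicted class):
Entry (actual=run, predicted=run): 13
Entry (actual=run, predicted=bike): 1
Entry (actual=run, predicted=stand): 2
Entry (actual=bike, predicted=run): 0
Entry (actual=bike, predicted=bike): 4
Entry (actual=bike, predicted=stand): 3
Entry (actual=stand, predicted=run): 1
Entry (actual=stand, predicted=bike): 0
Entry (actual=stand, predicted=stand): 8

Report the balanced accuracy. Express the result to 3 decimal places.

0.758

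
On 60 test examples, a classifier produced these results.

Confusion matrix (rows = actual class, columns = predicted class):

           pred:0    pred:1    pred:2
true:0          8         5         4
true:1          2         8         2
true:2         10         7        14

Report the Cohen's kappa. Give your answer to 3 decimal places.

0.250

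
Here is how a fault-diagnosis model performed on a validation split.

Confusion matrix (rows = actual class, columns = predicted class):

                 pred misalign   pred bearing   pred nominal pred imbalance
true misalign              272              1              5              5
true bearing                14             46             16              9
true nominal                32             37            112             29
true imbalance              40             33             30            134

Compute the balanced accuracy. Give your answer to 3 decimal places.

Balanced accuracy = mean of per-class recall.
  misalign: recall = 272/283 = 0.9611
  bearing: recall = 46/85 = 0.5412
  nominal: recall = 112/210 = 0.5333
  imbalance: recall = 134/237 = 0.5654
Mean = (0.9611 + 0.5412 + 0.5333 + 0.5654) / 4 = 0.650

0.650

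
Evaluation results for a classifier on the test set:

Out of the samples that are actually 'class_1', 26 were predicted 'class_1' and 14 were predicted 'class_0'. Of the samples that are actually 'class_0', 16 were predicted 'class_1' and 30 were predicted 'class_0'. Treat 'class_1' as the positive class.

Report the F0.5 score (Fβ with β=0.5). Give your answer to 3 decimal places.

0.625

Fβ = (1+β²)·TP / ((1+β²)·TP + β²·FN + FP), with β²=1/4
= 1.25·26 / (1.25·26 + 0.25·14 + 16) = 0.625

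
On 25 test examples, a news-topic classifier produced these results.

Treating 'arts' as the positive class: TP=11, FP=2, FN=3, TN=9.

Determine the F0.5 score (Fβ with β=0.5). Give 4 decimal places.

0.8333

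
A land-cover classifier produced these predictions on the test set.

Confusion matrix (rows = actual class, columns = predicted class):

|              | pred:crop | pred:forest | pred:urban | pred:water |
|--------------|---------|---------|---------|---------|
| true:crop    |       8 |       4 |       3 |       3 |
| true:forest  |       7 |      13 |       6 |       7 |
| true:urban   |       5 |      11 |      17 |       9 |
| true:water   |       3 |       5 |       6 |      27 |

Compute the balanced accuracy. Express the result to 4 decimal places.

0.4754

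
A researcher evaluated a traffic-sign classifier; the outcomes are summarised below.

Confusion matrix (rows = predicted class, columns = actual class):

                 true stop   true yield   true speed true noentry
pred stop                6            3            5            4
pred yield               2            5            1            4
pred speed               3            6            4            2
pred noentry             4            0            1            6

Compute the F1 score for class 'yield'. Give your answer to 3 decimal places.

0.385

One-vs-rest for 'yield': TP = diagonal; FP = other classes predicted 'yield'; FN = 'yield' predicted as other.
F1 score = 2·TP/(2·TP+FP+FN).
yield: TP=5, FP=2+1+4=7, FN=3+6+0=9 → 10/26 = 0.3846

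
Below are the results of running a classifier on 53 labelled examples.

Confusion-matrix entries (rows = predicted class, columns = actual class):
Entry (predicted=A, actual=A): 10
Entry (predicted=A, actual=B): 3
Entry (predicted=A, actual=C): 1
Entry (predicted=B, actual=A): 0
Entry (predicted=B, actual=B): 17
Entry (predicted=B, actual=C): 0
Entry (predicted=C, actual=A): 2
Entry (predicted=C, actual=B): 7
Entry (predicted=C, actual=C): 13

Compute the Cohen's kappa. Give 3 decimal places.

0.632

Observed agreement pₒ = trace/N = 40/53 = 0.7547
Expected agreement pₑ = Σ (rowᵢ·colᵢ)/N² = (12·14 + 27·17 + 14·22)/53² = 0.3329
κ = (pₒ − pₑ)/(1 − pₑ) = (0.7547 − 0.3329)/(1 − 0.3329) = 0.632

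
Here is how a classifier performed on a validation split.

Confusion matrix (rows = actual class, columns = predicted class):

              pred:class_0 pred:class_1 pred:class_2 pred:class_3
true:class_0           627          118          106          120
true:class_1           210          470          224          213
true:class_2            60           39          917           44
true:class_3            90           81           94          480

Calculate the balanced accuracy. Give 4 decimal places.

0.6440

Balanced accuracy = mean of per-class recall.
  class_0: recall = 627/971 = 0.64573
  class_1: recall = 470/1117 = 0.42077
  class_2: recall = 917/1060 = 0.86509
  class_3: recall = 480/745 = 0.64430
Mean = (0.64573 + 0.42077 + 0.86509 + 0.64430) / 4 = 0.6440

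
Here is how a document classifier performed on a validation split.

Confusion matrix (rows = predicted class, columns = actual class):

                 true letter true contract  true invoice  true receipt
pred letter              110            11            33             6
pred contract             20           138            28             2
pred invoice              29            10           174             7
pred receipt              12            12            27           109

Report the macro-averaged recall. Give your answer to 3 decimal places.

Per-class recall (TP/(TP+FN)):
  letter: TP=110, FN=20+29+12=61 → 110/171 = 0.6433
  contract: TP=138, FN=11+10+12=33 → 138/171 = 0.8070
  invoice: TP=174, FN=33+28+27=88 → 174/262 = 0.6641
  receipt: TP=109, FN=6+2+7=15 → 109/124 = 0.8790
Macro-recall = mean = (0.6433 + 0.8070 + 0.6641 + 0.8790) / 4 = 0.748

0.748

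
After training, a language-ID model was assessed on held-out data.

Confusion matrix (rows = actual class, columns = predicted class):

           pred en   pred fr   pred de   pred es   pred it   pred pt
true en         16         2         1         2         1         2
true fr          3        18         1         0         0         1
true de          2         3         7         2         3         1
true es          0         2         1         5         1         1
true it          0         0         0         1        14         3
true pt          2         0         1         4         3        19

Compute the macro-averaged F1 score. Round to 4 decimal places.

0.6181

Per-class F1 score (2·TP/(2·TP+FP+FN)):
  en: TP=16, FP=3+2+0+0+2=7, FN=2+1+2+1+2=8 → 32/47 = 0.68085
  fr: TP=18, FP=2+3+2+0+0=7, FN=3+1+0+0+1=5 → 36/48 = 0.75000
  de: TP=7, FP=1+1+1+0+1=4, FN=2+3+2+3+1=11 → 14/29 = 0.48276
  es: TP=5, FP=2+0+2+1+4=9, FN=0+2+1+1+1=5 → 10/24 = 0.41667
  it: TP=14, FP=1+0+3+1+3=8, FN=0+0+0+1+3=4 → 28/40 = 0.70000
  pt: TP=19, FP=2+1+1+1+3=8, FN=2+0+1+4+3=10 → 38/56 = 0.67857
Macro-F1 score = mean = (0.68085 + 0.75000 + 0.48276 + 0.41667 + 0.70000 + 0.67857) / 6 = 0.6181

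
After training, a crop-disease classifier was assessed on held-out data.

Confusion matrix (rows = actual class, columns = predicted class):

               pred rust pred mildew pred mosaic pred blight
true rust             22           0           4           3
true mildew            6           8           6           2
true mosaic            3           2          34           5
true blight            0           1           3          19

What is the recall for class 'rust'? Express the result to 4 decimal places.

0.7586

recall = TP/(TP+FN).
rust: TP=22, FN=0+4+3=7 → 22/29 = 0.75862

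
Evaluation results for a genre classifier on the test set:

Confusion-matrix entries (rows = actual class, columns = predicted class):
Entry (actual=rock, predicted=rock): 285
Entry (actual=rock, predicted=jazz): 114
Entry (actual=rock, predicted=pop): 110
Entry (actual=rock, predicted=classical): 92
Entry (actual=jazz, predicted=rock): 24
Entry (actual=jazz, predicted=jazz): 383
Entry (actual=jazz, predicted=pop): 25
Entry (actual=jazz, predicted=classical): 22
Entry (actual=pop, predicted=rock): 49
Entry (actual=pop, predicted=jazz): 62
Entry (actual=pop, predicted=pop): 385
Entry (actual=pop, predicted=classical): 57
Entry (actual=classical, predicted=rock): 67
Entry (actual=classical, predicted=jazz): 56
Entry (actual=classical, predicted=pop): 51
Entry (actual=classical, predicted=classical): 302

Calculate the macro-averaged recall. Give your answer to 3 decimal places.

0.662

Per-class recall (TP/(TP+FN)):
  rock: TP=285, FN=114+110+92=316 → 285/601 = 0.4742
  jazz: TP=383, FN=24+25+22=71 → 383/454 = 0.8436
  pop: TP=385, FN=49+62+57=168 → 385/553 = 0.6962
  classical: TP=302, FN=67+56+51=174 → 302/476 = 0.6345
Macro-recall = mean = (0.4742 + 0.8436 + 0.6962 + 0.6345) / 4 = 0.662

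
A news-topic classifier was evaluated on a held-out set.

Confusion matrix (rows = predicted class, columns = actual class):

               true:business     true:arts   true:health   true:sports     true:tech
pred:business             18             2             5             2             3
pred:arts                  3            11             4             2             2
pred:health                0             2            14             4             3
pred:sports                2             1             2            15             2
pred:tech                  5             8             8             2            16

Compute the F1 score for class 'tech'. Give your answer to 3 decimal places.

0.492

One-vs-rest for 'tech': TP = diagonal; FP = other classes predicted 'tech'; FN = 'tech' predicted as other.
F1 score = 2·TP/(2·TP+FP+FN).
tech: TP=16, FP=5+8+8+2=23, FN=3+2+3+2=10 → 32/65 = 0.4923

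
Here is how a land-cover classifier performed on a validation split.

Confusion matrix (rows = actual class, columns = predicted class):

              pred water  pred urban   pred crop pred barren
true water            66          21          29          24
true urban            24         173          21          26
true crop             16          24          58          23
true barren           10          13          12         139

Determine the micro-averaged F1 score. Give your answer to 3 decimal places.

Micro-averaging pools counts across classes: ΣTP=436, ΣFP=243, ΣFN=243.
Micro-F1 score = 2·TP/(2·TP+FP+FN) on pooled counts = 0.642 (equals overall accuracy in single-label multiclass).

0.642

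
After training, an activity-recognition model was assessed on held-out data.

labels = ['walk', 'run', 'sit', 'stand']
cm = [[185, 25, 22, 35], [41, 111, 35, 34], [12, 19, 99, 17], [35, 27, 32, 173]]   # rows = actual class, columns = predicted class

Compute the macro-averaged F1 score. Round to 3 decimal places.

0.621

Per-class F1 score (2·TP/(2·TP+FP+FN)):
  walk: TP=185, FP=41+12+35=88, FN=25+22+35=82 → 370/540 = 0.6852
  run: TP=111, FP=25+19+27=71, FN=41+35+34=110 → 222/403 = 0.5509
  sit: TP=99, FP=22+35+32=89, FN=12+19+17=48 → 198/335 = 0.5910
  stand: TP=173, FP=35+34+17=86, FN=35+27+32=94 → 346/526 = 0.6578
Macro-F1 score = mean = (0.6852 + 0.5509 + 0.5910 + 0.6578) / 4 = 0.621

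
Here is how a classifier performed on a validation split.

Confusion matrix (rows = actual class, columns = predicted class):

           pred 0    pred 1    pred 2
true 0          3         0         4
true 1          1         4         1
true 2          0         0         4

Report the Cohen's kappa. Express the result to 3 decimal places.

0.493

Observed agreement pₒ = trace/N = 11/17 = 0.6471
Expected agreement pₑ = Σ (rowᵢ·colᵢ)/N² = (7·4 + 6·4 + 4·9)/17² = 0.3045
κ = (pₒ − pₑ)/(1 − pₑ) = (0.6471 − 0.3045)/(1 − 0.3045) = 0.493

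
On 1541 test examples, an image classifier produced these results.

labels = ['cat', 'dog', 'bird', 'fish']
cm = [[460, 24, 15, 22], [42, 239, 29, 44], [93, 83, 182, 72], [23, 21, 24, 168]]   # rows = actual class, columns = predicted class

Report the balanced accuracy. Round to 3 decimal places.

0.673

Balanced accuracy = mean of per-class recall.
  cat: recall = 460/521 = 0.8829
  dog: recall = 239/354 = 0.6751
  bird: recall = 182/430 = 0.4233
  fish: recall = 168/236 = 0.7119
Mean = (0.8829 + 0.6751 + 0.4233 + 0.7119) / 4 = 0.673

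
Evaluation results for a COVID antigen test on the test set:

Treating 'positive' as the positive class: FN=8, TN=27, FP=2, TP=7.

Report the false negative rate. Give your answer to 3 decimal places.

0.533

FNR = FN/(FN+TP) = 8/(8+7) = 0.533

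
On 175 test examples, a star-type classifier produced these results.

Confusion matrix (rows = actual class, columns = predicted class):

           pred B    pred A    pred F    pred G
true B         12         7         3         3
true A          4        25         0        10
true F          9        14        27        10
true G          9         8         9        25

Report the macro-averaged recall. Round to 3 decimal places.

0.515

Per-class recall (TP/(TP+FN)):
  B: TP=12, FN=7+3+3=13 → 12/25 = 0.4800
  A: TP=25, FN=4+0+10=14 → 25/39 = 0.6410
  F: TP=27, FN=9+14+10=33 → 27/60 = 0.4500
  G: TP=25, FN=9+8+9=26 → 25/51 = 0.4902
Macro-recall = mean = (0.4800 + 0.6410 + 0.4500 + 0.4902) / 4 = 0.515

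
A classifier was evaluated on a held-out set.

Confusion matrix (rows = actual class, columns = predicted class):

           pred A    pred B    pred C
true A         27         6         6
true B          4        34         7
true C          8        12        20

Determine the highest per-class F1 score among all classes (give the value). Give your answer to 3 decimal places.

0.701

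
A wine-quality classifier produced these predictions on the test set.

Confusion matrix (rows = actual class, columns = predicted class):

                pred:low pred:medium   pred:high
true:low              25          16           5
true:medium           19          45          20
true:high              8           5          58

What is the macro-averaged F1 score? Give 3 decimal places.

Per-class F1 score (2·TP/(2·TP+FP+FN)):
  low: TP=25, FP=19+8=27, FN=16+5=21 → 50/98 = 0.5102
  medium: TP=45, FP=16+5=21, FN=19+20=39 → 90/150 = 0.6000
  high: TP=58, FP=5+20=25, FN=8+5=13 → 116/154 = 0.7532
Macro-F1 score = mean = (0.5102 + 0.6000 + 0.7532) / 3 = 0.621

0.621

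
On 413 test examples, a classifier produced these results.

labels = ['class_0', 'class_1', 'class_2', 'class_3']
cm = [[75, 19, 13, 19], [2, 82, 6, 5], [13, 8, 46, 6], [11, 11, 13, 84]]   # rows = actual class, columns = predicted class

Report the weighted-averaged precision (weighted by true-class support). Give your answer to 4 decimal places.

Per-class precision (TP/(TP+FP)):
  class_0: TP=75, FP=2+13+11=26 → 75/101 = 0.74257
  class_1: TP=82, FP=19+8+11=38 → 82/120 = 0.68333
  class_2: TP=46, FP=13+6+13=32 → 46/78 = 0.58974
  class_3: TP=84, FP=19+5+6=30 → 84/114 = 0.73684
Weighted-precision = Σ (supportᵢ/N)·precisionᵢ with N=413: (126/413)·0.74257 + (95/413)·0.68333 + (73/413)·0.58974 + (119/413)·0.73684 = 0.7003

0.7003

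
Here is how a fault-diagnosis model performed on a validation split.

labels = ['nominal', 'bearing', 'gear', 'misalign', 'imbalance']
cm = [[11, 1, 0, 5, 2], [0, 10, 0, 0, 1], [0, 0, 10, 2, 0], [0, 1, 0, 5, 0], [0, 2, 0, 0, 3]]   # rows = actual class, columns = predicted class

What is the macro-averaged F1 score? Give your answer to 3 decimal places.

Per-class F1 score (2·TP/(2·TP+FP+FN)):
  nominal: TP=11, FP=0+0+0+0=0, FN=1+0+5+2=8 → 22/30 = 0.7333
  bearing: TP=10, FP=1+0+1+2=4, FN=0+0+0+1=1 → 20/25 = 0.8000
  gear: TP=10, FP=0+0+0+0=0, FN=0+0+2+0=2 → 20/22 = 0.9091
  misalign: TP=5, FP=5+0+2+0=7, FN=0+1+0+0=1 → 10/18 = 0.5556
  imbalance: TP=3, FP=2+1+0+0=3, FN=0+2+0+0=2 → 6/11 = 0.5455
Macro-F1 score = mean = (0.7333 + 0.8000 + 0.9091 + 0.5556 + 0.5455) / 5 = 0.709

0.709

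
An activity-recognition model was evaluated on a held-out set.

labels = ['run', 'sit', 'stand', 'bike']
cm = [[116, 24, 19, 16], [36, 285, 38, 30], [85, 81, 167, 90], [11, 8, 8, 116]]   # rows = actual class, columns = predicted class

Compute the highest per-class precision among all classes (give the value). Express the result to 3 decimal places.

0.720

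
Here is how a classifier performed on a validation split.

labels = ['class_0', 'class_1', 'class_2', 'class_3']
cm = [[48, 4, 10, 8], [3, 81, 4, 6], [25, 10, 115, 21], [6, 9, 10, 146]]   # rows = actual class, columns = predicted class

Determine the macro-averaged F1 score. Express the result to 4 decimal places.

0.7553

Per-class F1 score (2·TP/(2·TP+FP+FN)):
  class_0: TP=48, FP=3+25+6=34, FN=4+10+8=22 → 96/152 = 0.63158
  class_1: TP=81, FP=4+10+9=23, FN=3+4+6=13 → 162/198 = 0.81818
  class_2: TP=115, FP=10+4+10=24, FN=25+10+21=56 → 230/310 = 0.74194
  class_3: TP=146, FP=8+6+21=35, FN=6+9+10=25 → 292/352 = 0.82955
Macro-F1 score = mean = (0.63158 + 0.81818 + 0.74194 + 0.82955) / 4 = 0.7553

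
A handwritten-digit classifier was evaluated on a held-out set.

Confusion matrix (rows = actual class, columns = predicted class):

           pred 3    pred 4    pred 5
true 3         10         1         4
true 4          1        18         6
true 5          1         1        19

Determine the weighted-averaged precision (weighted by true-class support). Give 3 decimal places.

Per-class precision (TP/(TP+FP)):
  3: TP=10, FP=1+1=2 → 10/12 = 0.8333
  4: TP=18, FP=1+1=2 → 18/20 = 0.9000
  5: TP=19, FP=4+6=10 → 19/29 = 0.6552
Weighted-precision = Σ (supportᵢ/N)·precisionᵢ with N=61: (15/61)·0.8333 + (25/61)·0.9000 + (21/61)·0.6552 = 0.799

0.799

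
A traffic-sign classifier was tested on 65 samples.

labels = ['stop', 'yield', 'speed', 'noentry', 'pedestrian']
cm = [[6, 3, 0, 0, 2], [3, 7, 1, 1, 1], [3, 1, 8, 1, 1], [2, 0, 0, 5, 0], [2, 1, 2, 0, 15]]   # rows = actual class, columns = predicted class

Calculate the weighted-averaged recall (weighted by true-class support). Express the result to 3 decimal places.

0.631

Per-class recall (TP/(TP+FN)):
  stop: TP=6, FN=3+0+0+2=5 → 6/11 = 0.5455
  yield: TP=7, FN=3+1+1+1=6 → 7/13 = 0.5385
  speed: TP=8, FN=3+1+1+1=6 → 8/14 = 0.5714
  noentry: TP=5, FN=2+0+0+0=2 → 5/7 = 0.7143
  pedestrian: TP=15, FN=2+1+2+0=5 → 15/20 = 0.7500
Weighted-recall = Σ (supportᵢ/N)·recallᵢ with N=65: (11/65)·0.5455 + (13/65)·0.5385 + (14/65)·0.5714 + (7/65)·0.7143 + (20/65)·0.7500 = 0.631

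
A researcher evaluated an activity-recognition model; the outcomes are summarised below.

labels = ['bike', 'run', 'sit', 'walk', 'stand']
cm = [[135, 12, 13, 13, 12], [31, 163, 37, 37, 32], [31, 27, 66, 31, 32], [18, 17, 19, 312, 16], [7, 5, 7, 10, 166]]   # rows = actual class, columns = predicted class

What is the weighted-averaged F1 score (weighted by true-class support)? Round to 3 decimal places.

Per-class F1 score (2·TP/(2·TP+FP+FN)):
  bike: TP=135, FP=31+31+18+7=87, FN=12+13+13+12=50 → 270/407 = 0.6634
  run: TP=163, FP=12+27+17+5=61, FN=31+37+37+32=137 → 326/524 = 0.6221
  sit: TP=66, FP=13+37+19+7=76, FN=31+27+31+32=121 → 132/329 = 0.4012
  walk: TP=312, FP=13+37+31+10=91, FN=18+17+19+16=70 → 624/785 = 0.7949
  stand: TP=166, FP=12+32+32+16=92, FN=7+5+7+10=29 → 332/453 = 0.7329
Weighted-F1 score = Σ (supportᵢ/N)·F1 scoreᵢ with N=1249: (185/1249)·0.6634 + (300/1249)·0.6221 + (187/1249)·0.4012 + (382/1249)·0.7949 + (195/1249)·0.7329 = 0.665

0.665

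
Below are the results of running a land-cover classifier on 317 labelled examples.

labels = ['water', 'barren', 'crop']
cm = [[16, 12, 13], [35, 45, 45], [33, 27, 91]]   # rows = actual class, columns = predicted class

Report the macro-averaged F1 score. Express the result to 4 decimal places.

0.4311

Per-class F1 score (2·TP/(2·TP+FP+FN)):
  water: TP=16, FP=35+33=68, FN=12+13=25 → 32/125 = 0.25600
  barren: TP=45, FP=12+27=39, FN=35+45=80 → 90/209 = 0.43062
  crop: TP=91, FP=13+45=58, FN=33+27=60 → 182/300 = 0.60667
Macro-F1 score = mean = (0.25600 + 0.43062 + 0.60667) / 3 = 0.4311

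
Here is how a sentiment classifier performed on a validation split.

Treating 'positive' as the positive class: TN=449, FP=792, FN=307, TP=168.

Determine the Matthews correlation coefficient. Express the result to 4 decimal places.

-0.2564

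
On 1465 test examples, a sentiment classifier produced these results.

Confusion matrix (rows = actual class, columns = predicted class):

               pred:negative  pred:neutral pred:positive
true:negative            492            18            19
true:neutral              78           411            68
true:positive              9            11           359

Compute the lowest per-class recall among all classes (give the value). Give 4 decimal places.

Per-class recall (TP/(TP+FN)):
  negative: TP=492, FN=18+19=37 → 492/529 = 0.93006
  neutral: TP=411, FN=78+68=146 → 411/557 = 0.73788
  positive: TP=359, FN=9+11=20 → 359/379 = 0.94723
Lowest is class 'neutral' with recall = 0.7379.

0.7379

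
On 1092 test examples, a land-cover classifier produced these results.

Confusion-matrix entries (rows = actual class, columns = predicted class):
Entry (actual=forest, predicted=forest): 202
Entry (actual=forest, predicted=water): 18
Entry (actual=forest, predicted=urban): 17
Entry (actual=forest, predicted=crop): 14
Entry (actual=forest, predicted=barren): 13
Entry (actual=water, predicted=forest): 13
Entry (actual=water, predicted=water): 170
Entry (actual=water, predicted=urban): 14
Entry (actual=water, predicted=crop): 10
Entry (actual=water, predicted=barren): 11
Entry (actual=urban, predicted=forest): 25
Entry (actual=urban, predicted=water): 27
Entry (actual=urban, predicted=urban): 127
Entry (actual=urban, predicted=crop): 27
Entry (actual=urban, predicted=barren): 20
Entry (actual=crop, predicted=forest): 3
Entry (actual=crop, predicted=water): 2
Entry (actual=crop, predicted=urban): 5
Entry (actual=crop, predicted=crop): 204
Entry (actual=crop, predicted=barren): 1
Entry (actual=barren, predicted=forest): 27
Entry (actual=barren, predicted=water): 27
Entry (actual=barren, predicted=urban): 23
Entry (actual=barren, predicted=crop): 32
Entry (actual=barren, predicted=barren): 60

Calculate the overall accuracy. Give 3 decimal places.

0.699

Accuracy = trace / total = (202+170+127+204+60=763) / 1092 = 763/1092 = 0.699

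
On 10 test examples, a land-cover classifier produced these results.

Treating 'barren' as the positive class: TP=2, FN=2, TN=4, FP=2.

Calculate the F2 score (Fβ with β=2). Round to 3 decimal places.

0.500

Fβ = (1+β²)·TP / ((1+β²)·TP + β²·FN + FP), with β²=4
= 5·2 / (5·2 + 4·2 + 2) = 0.500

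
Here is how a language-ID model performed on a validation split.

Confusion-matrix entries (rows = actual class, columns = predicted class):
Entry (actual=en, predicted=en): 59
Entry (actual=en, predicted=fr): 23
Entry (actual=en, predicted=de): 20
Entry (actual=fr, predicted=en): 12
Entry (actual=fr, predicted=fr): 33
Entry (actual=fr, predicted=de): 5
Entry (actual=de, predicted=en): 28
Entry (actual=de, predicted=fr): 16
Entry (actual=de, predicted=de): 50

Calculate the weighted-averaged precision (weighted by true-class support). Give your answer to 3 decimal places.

Per-class precision (TP/(TP+FP)):
  en: TP=59, FP=12+28=40 → 59/99 = 0.5960
  fr: TP=33, FP=23+16=39 → 33/72 = 0.4583
  de: TP=50, FP=20+5=25 → 50/75 = 0.6667
Weighted-precision = Σ (supportᵢ/N)·precisionᵢ with N=246: (102/246)·0.5960 + (50/246)·0.4583 + (94/246)·0.6667 = 0.595

0.595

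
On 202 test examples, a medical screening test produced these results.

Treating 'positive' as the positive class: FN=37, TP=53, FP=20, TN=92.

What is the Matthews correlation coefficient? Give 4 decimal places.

0.4245

MCC = (TP·TN − FP·FN) / √((TP+FP)(TP+FN)(TN+FP)(TN+FN))
Numerator = 53·92 − 20·37 = 4136
Denominator = √(73·90·112·129) = √94923360 = 9742.8620
MCC = 4136 / 9742.8620 = 0.4245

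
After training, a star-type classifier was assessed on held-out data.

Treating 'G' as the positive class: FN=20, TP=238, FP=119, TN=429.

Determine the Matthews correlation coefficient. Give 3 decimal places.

0.662

MCC = (TP·TN − FP·FN) / √((TP+FP)(TP+FN)(TN+FP)(TN+FN))
Numerator = 238·429 − 119·20 = 99722
Denominator = √(357·258·548·449) = √22662865512 = 150541.9062
MCC = 99722 / 150541.9062 = 0.662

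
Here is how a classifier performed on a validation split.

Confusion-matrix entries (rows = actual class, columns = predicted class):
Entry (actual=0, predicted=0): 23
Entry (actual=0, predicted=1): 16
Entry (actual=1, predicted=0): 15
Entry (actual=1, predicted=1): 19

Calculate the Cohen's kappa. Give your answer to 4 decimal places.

Observed agreement pₒ = trace/N = 42/73 = 0.57534
Expected agreement pₑ = Σ (rowᵢ·colᵢ)/N² = (39·38 + 34·35)/73² = 0.50141
κ = (pₒ − pₑ)/(1 − pₑ) = (0.57534 − 0.50141)/(1 − 0.50141) = 0.1483

0.1483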